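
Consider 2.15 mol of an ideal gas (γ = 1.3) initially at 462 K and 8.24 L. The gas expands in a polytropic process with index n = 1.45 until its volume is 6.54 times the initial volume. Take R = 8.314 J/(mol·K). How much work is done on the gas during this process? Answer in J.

-10500 J

P₁ = nRT₁/V₁ = 2.15×8.314×462/8.24 = 1000 kPa.
Polytropic n=1.45: T₂ = T₁(V₁/V₂)^(n−1) = 462×(0.153)^0.45 = 198 K; P₂ = P₁(V₁/V₂)^n = 65.8 kPa.
W = (P₁V₁−P₂V₂)/(n−1) = (1000×8.24−65.8×53.9)/0.45 = 10500 J.
Work done on the gas = −W_by = -10500 J.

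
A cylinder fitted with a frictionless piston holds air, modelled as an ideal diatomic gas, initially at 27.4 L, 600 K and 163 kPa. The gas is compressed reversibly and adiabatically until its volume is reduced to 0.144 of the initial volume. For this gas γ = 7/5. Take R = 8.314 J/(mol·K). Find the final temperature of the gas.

Adiabatic: TV^(γ−1) = const ⇒ T₂ = 600×(6.94)^0.400 = 1300 K; PV^γ = const ⇒ P₂ = 2460 kPa.

1300 K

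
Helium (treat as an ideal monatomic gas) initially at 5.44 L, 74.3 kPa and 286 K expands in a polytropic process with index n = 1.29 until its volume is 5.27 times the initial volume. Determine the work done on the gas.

-533 J

n = P₁V₁/(RT₁) = 74.3×5.44/(8.314×286) = 0.170 mol.
Polytropic n=1.29: T₂ = T₁(V₁/V₂)^(n−1) = 286×(0.190)^0.29 = 177 K; P₂ = P₁(V₁/V₂)^n = 8.71 kPa.
W = (P₁V₁−P₂V₂)/(n−1) = (74.3×5.44−8.71×28.7)/0.29 = 533 J.
Work done on the gas = −W_by = -533 J.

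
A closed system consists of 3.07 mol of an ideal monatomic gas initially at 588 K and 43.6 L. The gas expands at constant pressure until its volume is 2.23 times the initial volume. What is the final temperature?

1310 K

P₁ = nRT₁/V₁ = 3.07×8.314×588/43.6 = 344 kPa.
Isobaric: P stays 344 kPa; V/T = const ⇒ T₂ = 1310 K, V₂ = 97.2 L.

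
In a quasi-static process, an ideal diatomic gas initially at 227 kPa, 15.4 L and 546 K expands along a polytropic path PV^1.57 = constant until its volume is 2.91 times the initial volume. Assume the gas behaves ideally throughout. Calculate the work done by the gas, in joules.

2800 J

n = P₁V₁/(RT₁) = 227×15.4/(8.314×546) = 0.770 mol.
Polytropic n=1.57: T₂ = T₁(V₁/V₂)^(n−1) = 546×(0.344)^0.57 = 297 K; P₂ = P₁(V₁/V₂)^n = 42.4 kPa.
W = (P₁V₁−P₂V₂)/(n−1) = (227×15.4−42.4×44.8)/0.57 = 2800 J.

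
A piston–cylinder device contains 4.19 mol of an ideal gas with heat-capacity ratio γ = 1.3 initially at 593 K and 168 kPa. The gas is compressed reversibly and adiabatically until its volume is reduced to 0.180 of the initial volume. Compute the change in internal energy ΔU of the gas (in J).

V₁ = nRT₁/P₁ = 4.19×8.314×593/168 = 123 L.
Adiabatic: TV^(γ−1) = const ⇒ T₂ = 593×(5.56)^0.300 = 992 K; PV^γ = const ⇒ P₂ = 1560 kPa.
For an ideal gas ΔU = nCvΔT with Cv = R/(γ−1) = 27.7 J/(mol·K).
ΔU = 4.19×27.7×(992−593) = 46300 J.

46300 J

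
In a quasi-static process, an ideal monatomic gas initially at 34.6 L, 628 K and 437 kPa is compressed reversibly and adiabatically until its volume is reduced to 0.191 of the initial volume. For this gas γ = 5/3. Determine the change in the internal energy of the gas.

n = P₁V₁/(RT₁) = 437×34.6/(8.314×628) = 2.90 mol.
Adiabatic: TV^(γ−1) = const ⇒ T₂ = 628×(5.24)^0.667 = 1890 K; PV^γ = const ⇒ P₂ = 6900 kPa.
For an ideal gas ΔU = nCvΔT with Cv = (3/2)R = 12.5 J/(mol·K).
ΔU = 2.90×12.5×(1890−628) = 45700 J.

45700 J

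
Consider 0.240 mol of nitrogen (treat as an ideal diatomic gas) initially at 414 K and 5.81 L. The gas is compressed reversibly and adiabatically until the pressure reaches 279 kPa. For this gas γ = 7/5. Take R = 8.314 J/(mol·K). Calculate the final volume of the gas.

P₁ = nRT₁/V₁ = 0.240×8.314×414/5.81 = 142 kPa.
Adiabatic: T₂/T₁ = (P₂/P₁)^((γ−1)/γ) ⇒ T₂ = 414×(1.96)^0.286 = 502 K; V₂ = 3.59 L.

3.59 L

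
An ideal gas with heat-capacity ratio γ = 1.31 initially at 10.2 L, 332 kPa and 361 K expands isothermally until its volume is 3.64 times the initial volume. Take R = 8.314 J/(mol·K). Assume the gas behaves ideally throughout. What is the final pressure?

91.2 kPa

Isothermal: T stays 361 K; PV = const ⇒ V₂ = 37.1 L, P₂ = 91.2 kPa.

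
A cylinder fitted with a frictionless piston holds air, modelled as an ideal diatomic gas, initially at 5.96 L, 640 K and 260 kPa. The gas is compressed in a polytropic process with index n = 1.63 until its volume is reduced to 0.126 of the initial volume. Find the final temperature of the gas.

Polytropic n=1.63: T₂ = T₁(V₁/V₂)^(n−1) = 640×(7.94)^0.63 = 2360 K; P₂ = P₁(V₁/V₂)^n = 7610 kPa.

2360 K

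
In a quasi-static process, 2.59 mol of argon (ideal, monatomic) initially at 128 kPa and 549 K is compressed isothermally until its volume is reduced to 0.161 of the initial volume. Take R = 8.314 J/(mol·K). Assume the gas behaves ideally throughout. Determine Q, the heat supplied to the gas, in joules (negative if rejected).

-21600 J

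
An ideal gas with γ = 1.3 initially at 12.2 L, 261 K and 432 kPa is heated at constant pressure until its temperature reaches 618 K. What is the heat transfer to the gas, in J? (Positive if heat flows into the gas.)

n = P₁V₁/(RT₁) = 432×12.2/(8.314×261) = 2.43 mol.
Isobaric: P stays 432 kPa; V/T = const ⇒ T₂ = 618 K, V₂ = 28.9 L.
W = PΔV = 432×(28.9−12.2) kPa·L = 7210 J.
ΔU = nCvΔT = 2.43×27.7×(618−261) = 24000 J.
Q = ΔU + W = nCpΔT = 31200 J.

31200 J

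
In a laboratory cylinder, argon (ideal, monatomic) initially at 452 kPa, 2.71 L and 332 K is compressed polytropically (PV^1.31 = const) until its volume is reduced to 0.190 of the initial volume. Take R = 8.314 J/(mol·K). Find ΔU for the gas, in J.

1240 J

n = P₁V₁/(RT₁) = 452×2.71/(8.314×332) = 0.444 mol.
Polytropic n=1.31: T₂ = T₁(V₁/V₂)^(n−1) = 332×(5.26)^0.31 = 556 K; P₂ = P₁(V₁/V₂)^n = 3980 kPa.
For an ideal gas ΔU = nCvΔT with Cv = (3/2)R = 12.5 J/(mol·K).
ΔU = 0.444×12.5×(556−332) = 1240 J.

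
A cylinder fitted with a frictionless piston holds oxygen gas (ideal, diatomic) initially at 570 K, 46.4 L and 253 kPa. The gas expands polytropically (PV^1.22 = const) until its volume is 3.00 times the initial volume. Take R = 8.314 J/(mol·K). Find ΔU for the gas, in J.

n = P₁V₁/(RT₁) = 253×46.4/(8.314×570) = 2.48 mol.
Polytropic n=1.22: T₂ = T₁(V₁/V₂)^(n−1) = 570×(0.333)^0.22 = 448 K; P₂ = P₁(V₁/V₂)^n = 66.2 kPa.
For an ideal gas ΔU = nCvΔT with Cv = (5/2)R = 20.8 J/(mol·K).
ΔU = 2.48×20.8×(448−570) = -6300 J.

-6300 J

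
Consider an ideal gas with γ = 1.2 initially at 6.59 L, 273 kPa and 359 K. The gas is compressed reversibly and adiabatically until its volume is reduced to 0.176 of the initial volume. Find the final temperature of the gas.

508 K

Adiabatic: TV^(γ−1) = const ⇒ T₂ = 359×(5.68)^0.200 = 508 K; PV^γ = const ⇒ P₂ = 2200 kPa.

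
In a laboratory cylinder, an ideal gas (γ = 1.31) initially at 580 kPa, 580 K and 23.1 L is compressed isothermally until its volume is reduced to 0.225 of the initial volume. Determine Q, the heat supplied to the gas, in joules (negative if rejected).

n = P₁V₁/(RT₁) = 580×23.1/(8.314×580) = 2.78 mol.
Isothermal: T stays 580 K; PV = const ⇒ V₂ = 5.20 L, P₂ = 2580 kPa.
ΔU = 0 (ideal gas, T constant).
W = nRT ln(V₂/V₁) = 2.78×8.314×580×ln(0.225) = -20000 J.
Q = ΔU + W = -20000 J.

-20000 J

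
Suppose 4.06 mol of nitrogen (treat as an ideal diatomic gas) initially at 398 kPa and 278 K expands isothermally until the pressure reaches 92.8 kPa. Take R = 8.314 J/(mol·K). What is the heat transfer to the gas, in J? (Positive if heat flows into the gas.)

V₁ = nRT₁/P₁ = 4.06×8.314×278/398 = 23.6 L.
Isothermal: T stays 278 K; PV = const ⇒ V₂ = 101 L, P₂ = 92.8 kPa.
ΔU = 0 (ideal gas, T constant).
W = nRT ln(V₂/V₁) = 4.06×8.314×278×ln(4.29) = 13700 J.
Q = ΔU + W = 13700 J.

13700 J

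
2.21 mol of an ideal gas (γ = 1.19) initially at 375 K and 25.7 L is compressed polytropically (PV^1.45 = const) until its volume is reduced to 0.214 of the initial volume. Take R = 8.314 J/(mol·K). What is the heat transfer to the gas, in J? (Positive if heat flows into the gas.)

21000 J

P₁ = nRT₁/V₁ = 2.21×8.314×375/25.7 = 268 kPa.
Polytropic n=1.45: T₂ = T₁(V₁/V₂)^(n−1) = 375×(4.67)^0.45 = 750 K; P₂ = P₁(V₁/V₂)^n = 2510 kPa.
W = (P₁V₁−P₂V₂)/(n−1) = (268×25.7−2510×5.50)/0.45 = -15300 J.
ΔU = nCvΔT = 2.21×43.8×(750−375) = 36300 J.
Q = ΔU + W = 21000 J.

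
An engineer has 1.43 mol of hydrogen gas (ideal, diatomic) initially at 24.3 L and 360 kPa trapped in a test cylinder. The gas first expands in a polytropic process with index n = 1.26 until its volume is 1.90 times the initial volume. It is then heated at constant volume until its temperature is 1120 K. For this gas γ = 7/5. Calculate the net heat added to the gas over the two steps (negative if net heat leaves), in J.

T₁ = P₁V₁/(nR) = 360×24.3/(1.43×8.314) = 736 K.
Step 1 — Polytropic n=1.26: T₂ = T₁(V₁/V₂)^(n−1) = 736×(0.526)^0.26 = 623 K; P₂ = P₁(V₁/V₂)^n = 160 kPa.
W = (P₁V₁−P₂V₂)/(n−1) = (360×24.3−160×46.2)/0.26 = 5170 J.
ΔU = nCvΔT = 1.43×20.8×(623−736) = -3360 J.
Q = ΔU + W = 1810 J.
State after step 1: P = 160 kPa, V = 46.2 L, T = 623 K.
Step 2 — Isochoric: V stays 46.2 L; P/T = const ⇒ T₂ = 1120 K, P₂ = 288 kPa.
W = 0 (no volume change).
ΔU = nCvΔT = 1.43×20.8×(1120−623) = 14800 J.
Q = ΔU = 14800 J.
Net over both steps: W = 5170 J, Q = 16600 J, ΔU = 11400 J.

16600 J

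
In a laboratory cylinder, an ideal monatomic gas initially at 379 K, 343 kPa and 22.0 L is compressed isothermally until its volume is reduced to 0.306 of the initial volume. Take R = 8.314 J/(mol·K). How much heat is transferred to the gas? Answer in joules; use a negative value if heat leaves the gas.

-8940 J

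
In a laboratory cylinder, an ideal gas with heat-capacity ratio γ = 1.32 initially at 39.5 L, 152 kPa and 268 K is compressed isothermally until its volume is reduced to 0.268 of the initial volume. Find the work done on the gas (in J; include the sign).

7910 J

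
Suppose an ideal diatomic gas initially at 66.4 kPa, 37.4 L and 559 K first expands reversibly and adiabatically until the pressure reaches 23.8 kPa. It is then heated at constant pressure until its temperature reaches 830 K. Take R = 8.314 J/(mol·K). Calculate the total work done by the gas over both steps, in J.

n = P₁V₁/(RT₁) = 66.4×37.4/(8.314×559) = 0.534 mol.
Step 1 — Adiabatic: T₂/T₁ = (P₂/P₁)^((γ−1)/γ) ⇒ T₂ = 559×(0.358)^0.286 = 417 K; V₂ = 77.8 L.
ΔU = nCvΔT = 0.534×20.8×(417−559) = -1580 J.
Q = 0 for an adiabatic process, so W = −ΔU = 1580 J.
State after step 1: P = 23.8 kPa, V = 77.8 L, T = 417 K.
Step 2 — Isobaric: P stays 23.8 kPa; V/T = const ⇒ T₂ = 830 K, V₂ = 155 L.
W = PΔV = 23.8×(155−77.8) kPa·L = 1830 J.
ΔU = nCvΔT = 0.534×20.8×(830−417) = 4590 J.
Q = ΔU + W = nCpΔT = 6420 J.
Net over both steps: W = 3410 J, Q = 6420 J, ΔU = 3010 J.

3410 J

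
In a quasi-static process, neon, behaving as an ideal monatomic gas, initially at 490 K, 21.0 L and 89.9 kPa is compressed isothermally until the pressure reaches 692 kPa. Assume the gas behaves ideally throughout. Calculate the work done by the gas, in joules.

-3850 J

n = P₁V₁/(RT₁) = 89.9×21.0/(8.314×490) = 0.463 mol.
Isothermal: T stays 490 K; PV = const ⇒ V₂ = 2.73 L, P₂ = 692 kPa.
W = nRT ln(V₂/V₁) = 0.463×8.314×490×ln(0.130) = -3850 J.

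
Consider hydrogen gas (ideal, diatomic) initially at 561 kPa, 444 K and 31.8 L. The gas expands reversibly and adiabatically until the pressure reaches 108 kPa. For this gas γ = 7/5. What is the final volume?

Adiabatic: T₂/T₁ = (P₂/P₁)^((γ−1)/γ) ⇒ T₂ = 444×(0.193)^0.286 = 277 K; V₂ = 103 L.

103 L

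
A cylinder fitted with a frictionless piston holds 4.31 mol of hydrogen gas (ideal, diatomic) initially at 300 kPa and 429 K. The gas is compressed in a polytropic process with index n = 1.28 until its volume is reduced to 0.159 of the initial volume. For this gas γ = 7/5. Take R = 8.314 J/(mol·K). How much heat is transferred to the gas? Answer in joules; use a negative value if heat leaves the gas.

-11100 J

V₁ = nRT₁/P₁ = 4.31×8.314×429/300 = 51.2 L.
Polytropic n=1.28: T₂ = T₁(V₁/V₂)^(n−1) = 429×(6.29)^0.28 = 718 K; P₂ = P₁(V₁/V₂)^n = 3160 kPa.
W = (P₁V₁−P₂V₂)/(n−1) = (300×51.2−3160×8.15)/0.28 = -37000 J.
ΔU = nCvΔT = 4.31×20.8×(718−429) = 25900 J.
Q = ΔU + W = -11100 J.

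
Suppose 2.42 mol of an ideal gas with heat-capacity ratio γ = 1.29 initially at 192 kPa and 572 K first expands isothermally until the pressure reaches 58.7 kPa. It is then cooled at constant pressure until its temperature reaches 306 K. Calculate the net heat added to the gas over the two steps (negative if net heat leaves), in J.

-10200 J

V₁ = nRT₁/P₁ = 2.42×8.314×572/192 = 59.9 L.
Step 1 — Isothermal: T stays 572 K; PV = const ⇒ V₂ = 196 L, P₂ = 58.7 kPa.
ΔU = 0 (ideal gas, T constant).
W = nRT ln(V₂/V₁) = 2.42×8.314×572×ln(3.27) = 13600 J.
Q = ΔU + W = 13600 J.
State after step 1: P = 58.7 kPa, V = 196 L, T = 572 K.
Step 2 — Isobaric: P stays 58.7 kPa; V/T = const ⇒ T₂ = 306 K, V₂ = 105 L.
W = PΔV = 58.7×(105−196) kPa·L = -5350 J.
ΔU = nCvΔT = 2.42×28.7×(306−572) = -18500 J.
Q = ΔU + W = nCpΔT = -23800 J.
Net over both steps: W = 8290 J, Q = -10200 J, ΔU = -18500 J.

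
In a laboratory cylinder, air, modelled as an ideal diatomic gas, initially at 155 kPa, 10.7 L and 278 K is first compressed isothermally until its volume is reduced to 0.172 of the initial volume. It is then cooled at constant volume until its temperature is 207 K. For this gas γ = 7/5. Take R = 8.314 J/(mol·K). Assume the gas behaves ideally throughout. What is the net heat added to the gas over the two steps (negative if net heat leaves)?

-3980 J

n = P₁V₁/(RT₁) = 155×10.7/(8.314×278) = 0.718 mol.
Step 1 — Isothermal: T stays 278 K; PV = const ⇒ V₂ = 1.84 L, P₂ = 901 kPa.
ΔU = 0 (ideal gas, T constant).
W = nRT ln(V₂/V₁) = 0.718×8.314×278×ln(0.172) = -2920 J.
Q = ΔU + W = -2920 J.
State after step 1: P = 901 kPa, V = 1.84 L, T = 278 K.
Step 2 — Isochoric: V stays 1.84 L; P/T = const ⇒ T₂ = 207 K, P₂ = 671 kPa.
W = 0 (no volume change).
ΔU = nCvΔT = 0.718×20.8×(207−278) = -1060 J.
Q = ΔU = -1060 J.
Net over both steps: W = -2920 J, Q = -3980 J, ΔU = -1060 J.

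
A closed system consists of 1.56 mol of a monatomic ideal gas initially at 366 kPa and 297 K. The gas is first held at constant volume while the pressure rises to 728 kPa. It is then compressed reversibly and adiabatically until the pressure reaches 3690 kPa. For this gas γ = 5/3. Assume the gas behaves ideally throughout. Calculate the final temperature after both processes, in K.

1130 K

V₁ = nRT₁/P₁ = 1.56×8.314×297/366 = 10.5 L.
Step 1 — Isochoric: V stays 10.5 L; P/T = const ⇒ T₂ = 591 K, P₂ = 728 kPa.
W = 0 (no volume change).
ΔU = nCvΔT = 1.56×12.5×(591−297) = 5710 J.
Q = ΔU = 5710 J.
State after step 1: P = 728 kPa, V = 10.5 L, T = 591 K.
Step 2 — Adiabatic: T₂/T₁ = (P₂/P₁)^((γ−1)/γ) ⇒ T₂ = 591×(5.07)^0.400 = 1130 K; V₂ = 3.97 L.
ΔU = nCvΔT = 1.56×12.5×(1130−591) = 10500 J.
Q = 0 for an adiabatic process, so W = −ΔU = -10500 J.
Net over both steps: W = -10500 J, Q = 5710 J, ΔU = 16200 J.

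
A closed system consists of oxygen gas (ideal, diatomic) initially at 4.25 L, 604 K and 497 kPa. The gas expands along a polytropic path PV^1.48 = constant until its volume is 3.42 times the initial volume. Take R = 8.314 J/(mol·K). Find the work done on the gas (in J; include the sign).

-1960 J

n = P₁V₁/(RT₁) = 497×4.25/(8.314×604) = 0.421 mol.
Polytropic n=1.48: T₂ = T₁(V₁/V₂)^(n−1) = 604×(0.292)^0.48 = 335 K; P₂ = P₁(V₁/V₂)^n = 80.5 kPa.
W = (P₁V₁−P₂V₂)/(n−1) = (497×4.25−80.5×14.5)/0.48 = 1960 J.
Work done on the gas = −W_by = -1960 J.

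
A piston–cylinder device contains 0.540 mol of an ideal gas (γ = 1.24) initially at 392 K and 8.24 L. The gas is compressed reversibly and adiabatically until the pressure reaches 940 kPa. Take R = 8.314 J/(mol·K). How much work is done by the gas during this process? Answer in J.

-2440 J

P₁ = nRT₁/V₁ = 0.540×8.314×392/8.24 = 214 kPa.
Adiabatic: T₂/T₁ = (P₂/P₁)^((γ−1)/γ) ⇒ T₂ = 392×(4.40)^0.194 = 522 K; V₂ = 2.49 L.
ΔU = nCvΔT = 0.540×34.6×(522−392) = 2440 J.
Q = 0 for an adiabatic process, so W = −ΔU = -2440 J.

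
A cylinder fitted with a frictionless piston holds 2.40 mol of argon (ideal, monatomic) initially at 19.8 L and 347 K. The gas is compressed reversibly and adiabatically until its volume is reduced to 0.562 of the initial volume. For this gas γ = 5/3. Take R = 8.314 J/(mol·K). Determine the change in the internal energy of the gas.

4860 J

P₁ = nRT₁/V₁ = 2.40×8.314×347/19.8 = 350 kPa.
Adiabatic: TV^(γ−1) = const ⇒ T₂ = 347×(1.78)^0.667 = 510 K; PV^γ = const ⇒ P₂ = 914 kPa.
For an ideal gas ΔU = nCvΔT with Cv = (3/2)R = 12.5 J/(mol·K).
ΔU = 2.40×12.5×(510−347) = 4860 J.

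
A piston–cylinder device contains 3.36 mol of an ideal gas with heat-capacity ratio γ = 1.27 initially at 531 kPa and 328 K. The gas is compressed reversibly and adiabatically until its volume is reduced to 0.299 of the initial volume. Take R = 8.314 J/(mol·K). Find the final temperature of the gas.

V₁ = nRT₁/P₁ = 3.36×8.314×328/531 = 17.3 L.
Adiabatic: TV^(γ−1) = const ⇒ T₂ = 328×(3.34)^0.270 = 454 K; PV^γ = const ⇒ P₂ = 2460 kPa.

454 K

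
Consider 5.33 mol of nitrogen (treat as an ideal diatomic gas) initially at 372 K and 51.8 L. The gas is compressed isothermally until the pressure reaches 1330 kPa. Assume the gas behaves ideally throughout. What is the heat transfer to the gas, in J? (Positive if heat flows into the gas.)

P₁ = nRT₁/V₁ = 5.33×8.314×372/51.8 = 318 kPa.
Isothermal: T stays 372 K; PV = const ⇒ V₂ = 12.4 L, P₂ = 1330 kPa.
ΔU = 0 (ideal gas, T constant).
W = nRT ln(V₂/V₁) = 5.33×8.314×372×ln(0.239) = -23600 J.
Q = ΔU + W = -23600 J.

-23600 J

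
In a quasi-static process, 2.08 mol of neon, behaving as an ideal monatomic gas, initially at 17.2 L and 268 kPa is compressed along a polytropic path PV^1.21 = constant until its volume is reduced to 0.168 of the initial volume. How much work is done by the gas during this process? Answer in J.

-9970 J

T₁ = P₁V₁/(nR) = 268×17.2/(2.08×8.314) = 267 K.
Polytropic n=1.21: T₂ = T₁(V₁/V₂)^(n−1) = 267×(5.95)^0.21 = 388 K; P₂ = P₁(V₁/V₂)^n = 2320 kPa.
W = (P₁V₁−P₂V₂)/(n−1) = (268×17.2−2320×2.89)/0.21 = -9970 J.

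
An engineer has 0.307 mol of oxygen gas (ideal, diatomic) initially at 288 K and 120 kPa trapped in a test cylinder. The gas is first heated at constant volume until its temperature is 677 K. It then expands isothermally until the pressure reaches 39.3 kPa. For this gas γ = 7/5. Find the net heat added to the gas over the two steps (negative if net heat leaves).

V₁ = nRT₁/P₁ = 0.307×8.314×288/120 = 6.13 L.
Step 1 — Isochoric: V stays 6.13 L; P/T = const ⇒ T₂ = 677 K, P₂ = 282 kPa.
W = 0 (no volume change).
ΔU = nCvΔT = 0.307×20.8×(677−288) = 2480 J.
Q = ΔU = 2480 J.
State after step 1: P = 282 kPa, V = 6.13 L, T = 677 K.
Step 2 — Isothermal: T stays 677 K; PV = const ⇒ V₂ = 44.0 L, P₂ = 39.3 kPa.
ΔU = 0 (ideal gas, T constant).
W = nRT ln(V₂/V₁) = 0.307×8.314×677×ln(7.18) = 3410 J.
Q = ΔU + W = 3410 J.
Net over both steps: W = 3410 J, Q = 5890 J, ΔU = 2480 J.

5890 J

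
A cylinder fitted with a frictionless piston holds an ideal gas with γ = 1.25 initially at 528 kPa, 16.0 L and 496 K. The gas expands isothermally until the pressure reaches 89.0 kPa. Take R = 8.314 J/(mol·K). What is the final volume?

94.9 L

Isothermal: T stays 496 K; PV = const ⇒ V₂ = 94.9 L, P₂ = 89.0 kPa.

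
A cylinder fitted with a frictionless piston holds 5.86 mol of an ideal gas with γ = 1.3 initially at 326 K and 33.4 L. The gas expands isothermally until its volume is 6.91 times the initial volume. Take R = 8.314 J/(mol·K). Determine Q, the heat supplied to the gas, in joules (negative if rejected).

30700 J

P₁ = nRT₁/V₁ = 5.86×8.314×326/33.4 = 476 kPa.
Isothermal: T stays 326 K; PV = const ⇒ V₂ = 231 L, P₂ = 68.8 kPa.
ΔU = 0 (ideal gas, T constant).
W = nRT ln(V₂/V₁) = 5.86×8.314×326×ln(6.91) = 30700 J.
Q = ΔU + W = 30700 J.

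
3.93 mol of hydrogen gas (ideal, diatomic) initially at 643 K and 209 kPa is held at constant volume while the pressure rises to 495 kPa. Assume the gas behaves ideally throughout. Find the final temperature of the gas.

V₁ = nRT₁/P₁ = 3.93×8.314×643/209 = 101 L.
Isochoric: V stays 101 L; P/T = const ⇒ T₂ = 1520 K, P₂ = 495 kPa.

1520 K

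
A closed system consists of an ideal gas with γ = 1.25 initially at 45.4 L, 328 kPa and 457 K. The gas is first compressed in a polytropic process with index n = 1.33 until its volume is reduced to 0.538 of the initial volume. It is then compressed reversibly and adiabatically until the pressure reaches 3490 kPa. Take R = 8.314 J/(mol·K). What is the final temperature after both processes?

n = P₁V₁/(RT₁) = 328×45.4/(8.314×457) = 3.92 mol.
Step 1 — Polytropic n=1.33: T₂ = T₁(V₁/V₂)^(n−1) = 457×(1.86)^0.33 = 561 K; P₂ = P₁(V₁/V₂)^n = 748 kPa.
W = (P₁V₁−P₂V₂)/(n−1) = (328×45.4−748×24.4)/0.33 = -10200 J.
ΔU = nCvΔT = 3.92×33.3×(561−457) = 13500 J.
Q = ΔU + W = 3280 J.
State after step 1: P = 748 kPa, V = 24.4 L, T = 561 K.
Step 2 — Adiabatic: T₂/T₁ = (P₂/P₁)^((γ−1)/γ) ⇒ T₂ = 561×(4.67)^0.200 = 763 K; V₂ = 7.12 L.
ΔU = nCvΔT = 3.92×33.3×(763−561) = 26400 J.
Q = 0 for an adiabatic process, so W = −ΔU = -26400 J.
Net over both steps: W = -36600 J, Q = 3280 J, ΔU = 39900 J.

763 K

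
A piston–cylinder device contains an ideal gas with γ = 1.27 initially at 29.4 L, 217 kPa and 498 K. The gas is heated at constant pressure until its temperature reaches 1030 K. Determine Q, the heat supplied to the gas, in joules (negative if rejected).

32100 J

n = P₁V₁/(RT₁) = 217×29.4/(8.314×498) = 1.54 mol.
Isobaric: P stays 217 kPa; V/T = const ⇒ T₂ = 1030 K, V₂ = 60.8 L.
W = PΔV = 217×(60.8−29.4) kPa·L = 6820 J.
ΔU = nCvΔT = 1.54×30.8×(1030−498) = 25200 J.
Q = ΔU + W = nCpΔT = 32100 J.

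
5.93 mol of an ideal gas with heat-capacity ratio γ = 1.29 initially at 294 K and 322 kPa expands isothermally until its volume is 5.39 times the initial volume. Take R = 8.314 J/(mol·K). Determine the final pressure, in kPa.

59.7 kPa

V₁ = nRT₁/P₁ = 5.93×8.314×294/322 = 45.0 L.
Isothermal: T stays 294 K; PV = const ⇒ V₂ = 243 L, P₂ = 59.7 kPa.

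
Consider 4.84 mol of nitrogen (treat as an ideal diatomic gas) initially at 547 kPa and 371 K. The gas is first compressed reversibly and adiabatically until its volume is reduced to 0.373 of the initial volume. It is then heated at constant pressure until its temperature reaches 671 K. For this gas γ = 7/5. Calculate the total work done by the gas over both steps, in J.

V₁ = nRT₁/P₁ = 4.84×8.314×371/547 = 27.3 L.
Step 1 — Adiabatic: TV^(γ−1) = const ⇒ T₂ = 371×(2.68)^0.400 = 550 K; PV^γ = const ⇒ P₂ = 2180 kPa.
ΔU = nCvΔT = 4.84×20.8×(550−371) = 18000 J.
Q = 0 for an adiabatic process, so W = −ΔU = -18000 J.
State after step 1: P = 2180 kPa, V = 10.2 L, T = 550 K.
Step 2 — Isobaric: P stays 2180 kPa; V/T = const ⇒ T₂ = 671 K, V₂ = 12.4 L.
W = PΔV = 2180×(12.4−10.2) kPa·L = 4850 J.
ΔU = nCvΔT = 4.84×20.8×(671−550) = 12100 J.
Q = ΔU + W = nCpΔT = 17000 J.
Net over both steps: W = -13200 J, Q = 17000 J, ΔU = 30200 J.

-13200 J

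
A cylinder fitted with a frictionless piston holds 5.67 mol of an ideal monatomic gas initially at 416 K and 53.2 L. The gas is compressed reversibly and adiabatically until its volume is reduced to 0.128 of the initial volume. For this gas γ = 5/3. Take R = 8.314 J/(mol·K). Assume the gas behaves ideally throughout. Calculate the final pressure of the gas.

P₁ = nRT₁/V₁ = 5.67×8.314×416/53.2 = 369 kPa.
Adiabatic: TV^(γ−1) = const ⇒ T₂ = 416×(7.81)^0.667 = 1640 K; PV^γ = const ⇒ P₂ = 11300 kPa.

11300 kPa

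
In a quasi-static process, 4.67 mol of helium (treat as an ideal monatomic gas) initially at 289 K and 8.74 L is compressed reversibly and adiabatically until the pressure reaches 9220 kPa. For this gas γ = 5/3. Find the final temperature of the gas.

636 K

P₁ = nRT₁/V₁ = 4.67×8.314×289/8.74 = 1280 kPa.
Adiabatic: T₂/T₁ = (P₂/P₁)^((γ−1)/γ) ⇒ T₂ = 289×(7.18)^0.400 = 636 K; V₂ = 2.68 L.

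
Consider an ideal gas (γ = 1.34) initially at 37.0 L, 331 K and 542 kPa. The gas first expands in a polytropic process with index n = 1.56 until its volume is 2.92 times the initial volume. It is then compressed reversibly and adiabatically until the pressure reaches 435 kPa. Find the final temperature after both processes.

n = P₁V₁/(RT₁) = 542×37.0/(8.314×331) = 7.29 mol.
Step 1 — Polytropic n=1.56: T₂ = T₁(V₁/V₂)^(n−1) = 331×(0.342)^0.56 = 182 K; P₂ = P₁(V₁/V₂)^n = 102 kPa.
W = (P₁V₁−P₂V₂)/(n−1) = (542×37.0−102×108)/0.56 = 16200 J.
ΔU = nCvΔT = 7.29×24.5×(182−331) = -26600 J.
Q = ΔU + W = -10500 J.
State after step 1: P = 102 kPa, V = 108 L, T = 182 K.
Step 2 — Adiabatic: T₂/T₁ = (P₂/P₁)^((γ−1)/γ) ⇒ T₂ = 182×(4.27)^0.254 = 263 K; V₂ = 36.6 L.
ΔU = nCvΔT = 7.29×24.5×(263−182) = 14400 J.
Q = 0 for an adiabatic process, so W = −ΔU = -14400 J.
Net over both steps: W = 1740 J, Q = -10500 J, ΔU = -12200 J.

263 K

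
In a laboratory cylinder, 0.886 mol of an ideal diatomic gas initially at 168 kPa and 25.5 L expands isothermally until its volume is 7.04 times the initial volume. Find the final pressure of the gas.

T₁ = P₁V₁/(nR) = 168×25.5/(0.886×8.314) = 582 K.
Isothermal: T stays 582 K; PV = const ⇒ V₂ = 180 L, P₂ = 23.9 kPa.

23.9 kPa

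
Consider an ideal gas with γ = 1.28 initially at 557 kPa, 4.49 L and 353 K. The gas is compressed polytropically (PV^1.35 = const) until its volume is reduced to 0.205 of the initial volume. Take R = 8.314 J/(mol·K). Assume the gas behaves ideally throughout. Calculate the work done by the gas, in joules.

-5300 J

n = P₁V₁/(RT₁) = 557×4.49/(8.314×353) = 0.852 mol.
Polytropic n=1.35: T₂ = T₁(V₁/V₂)^(n−1) = 353×(4.88)^0.35 = 615 K; P₂ = P₁(V₁/V₂)^n = 4730 kPa.
W = (P₁V₁−P₂V₂)/(n−1) = (557×4.49−4730×0.920)/0.35 = -5300 J.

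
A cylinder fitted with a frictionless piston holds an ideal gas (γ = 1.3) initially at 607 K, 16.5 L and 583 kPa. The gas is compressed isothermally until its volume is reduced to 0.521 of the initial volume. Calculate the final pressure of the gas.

1120 kPa

Isothermal: T stays 607 K; PV = const ⇒ V₂ = 8.60 L, P₂ = 1120 kPa.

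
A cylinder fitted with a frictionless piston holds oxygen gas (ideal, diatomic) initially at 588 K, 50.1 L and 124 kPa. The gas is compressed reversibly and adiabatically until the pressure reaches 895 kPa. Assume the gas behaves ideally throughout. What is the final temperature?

Adiabatic: T₂/T₁ = (P₂/P₁)^((γ−1)/γ) ⇒ T₂ = 588×(7.22)^0.286 = 1030 K; V₂ = 12.2 L.

1030 K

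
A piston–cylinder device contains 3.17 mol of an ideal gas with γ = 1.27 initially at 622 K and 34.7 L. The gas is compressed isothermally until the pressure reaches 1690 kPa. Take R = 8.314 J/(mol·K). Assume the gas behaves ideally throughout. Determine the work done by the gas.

-20900 J

P₁ = nRT₁/V₁ = 3.17×8.314×622/34.7 = 472 kPa.
Isothermal: T stays 622 K; PV = const ⇒ V₂ = 9.70 L, P₂ = 1690 kPa.
W = nRT ln(V₂/V₁) = 3.17×8.314×622×ln(0.280) = -20900 J.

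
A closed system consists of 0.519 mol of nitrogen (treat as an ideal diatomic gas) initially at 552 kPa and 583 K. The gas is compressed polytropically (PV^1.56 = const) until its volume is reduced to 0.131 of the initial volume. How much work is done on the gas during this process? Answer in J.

9530 J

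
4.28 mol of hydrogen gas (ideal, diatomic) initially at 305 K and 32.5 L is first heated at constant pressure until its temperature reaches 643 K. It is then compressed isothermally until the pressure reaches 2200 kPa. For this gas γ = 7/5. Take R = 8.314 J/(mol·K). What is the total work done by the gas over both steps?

-31100 J

P₁ = nRT₁/V₁ = 4.28×8.314×305/32.5 = 334 kPa.
Step 1 — Isobaric: P stays 334 kPa; V/T = const ⇒ T₂ = 643 K, V₂ = 68.5 L.
W = PΔV = 334×(68.5−32.5) kPa·L = 12000 J.
ΔU = nCvΔT = 4.28×20.8×(643−305) = 30100 J.
Q = ΔU + W = nCpΔT = 42100 J.
State after step 1: P = 334 kPa, V = 68.5 L, T = 643 K.
Step 2 — Isothermal: T stays 643 K; PV = const ⇒ V₂ = 10.4 L, P₂ = 2200 kPa.
ΔU = 0 (ideal gas, T constant).
W = nRT ln(V₂/V₁) = 4.28×8.314×643×ln(0.152) = -43100 J.
Q = ΔU + W = -43100 J.
Net over both steps: W = -31100 J, Q = -1040 J, ΔU = 30100 J.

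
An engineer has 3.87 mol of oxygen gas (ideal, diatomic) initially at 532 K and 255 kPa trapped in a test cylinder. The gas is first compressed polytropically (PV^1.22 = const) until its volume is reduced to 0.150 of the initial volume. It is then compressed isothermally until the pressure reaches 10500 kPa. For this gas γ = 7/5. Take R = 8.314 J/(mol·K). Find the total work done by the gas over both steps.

V₁ = nRT₁/P₁ = 3.87×8.314×532/255 = 67.1 L.
Step 1 — Polytropic n=1.22: T₂ = T₁(V₁/V₂)^(n−1) = 532×(6.67)^0.22 = 808 K; P₂ = P₁(V₁/V₂)^n = 2580 kPa.
W = (P₁V₁−P₂V₂)/(n−1) = (255×67.1−2580×10.1)/0.22 = -40300 J.
ΔU = nCvΔT = 3.87×20.8×(808−532) = 22200 J.
Q = ΔU + W = -18100 J.
State after step 1: P = 2580 kPa, V = 10.1 L, T = 808 K.
Step 2 — Isothermal: T stays 808 K; PV = const ⇒ V₂ = 2.47 L, P₂ = 10500 kPa.
ΔU = 0 (ideal gas, T constant).
W = nRT ln(V₂/V₁) = 3.87×8.314×808×ln(0.246) = -36500 J.
Q = ΔU + W = -36500 J.
Net over both steps: W = -76800 J, Q = -54600 J, ΔU = 22200 J.

-76800 J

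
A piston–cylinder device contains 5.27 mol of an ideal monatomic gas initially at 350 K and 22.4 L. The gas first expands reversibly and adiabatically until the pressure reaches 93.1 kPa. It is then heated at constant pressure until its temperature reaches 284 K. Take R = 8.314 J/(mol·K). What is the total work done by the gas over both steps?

18200 J

P₁ = nRT₁/V₁ = 5.27×8.314×350/22.4 = 685 kPa.
Step 1 — Adiabatic: T₂/T₁ = (P₂/P₁)^((γ−1)/γ) ⇒ T₂ = 350×(0.136)^0.400 = 158 K; V₂ = 74.2 L.
ΔU = nCvΔT = 5.27×12.5×(158−350) = -12600 J.
Q = 0 for an adiabatic process, so W = −ΔU = 12600 J.
State after step 1: P = 93.1 kPa, V = 74.2 L, T = 158 K.
Step 2 — Isobaric: P stays 93.1 kPa; V/T = const ⇒ T₂ = 284 K, V₂ = 134 L.
W = PΔV = 93.1×(134−74.2) kPa·L = 5540 J.
ΔU = nCvΔT = 5.27×12.5×(284−158) = 8310 J.
Q = ΔU + W = nCpΔT = 13800 J.
Net over both steps: W = 18200 J, Q = 13800 J, ΔU = -4340 J.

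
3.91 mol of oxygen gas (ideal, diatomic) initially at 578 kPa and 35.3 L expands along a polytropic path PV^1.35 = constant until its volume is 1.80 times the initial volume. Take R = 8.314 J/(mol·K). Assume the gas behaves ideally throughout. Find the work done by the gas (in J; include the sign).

T₁ = P₁V₁/(nR) = 578×35.3/(3.91×8.314) = 628 K.
Polytropic n=1.35: T₂ = T₁(V₁/V₂)^(n−1) = 628×(0.556)^0.35 = 511 K; P₂ = P₁(V₁/V₂)^n = 261 kPa.
W = (P₁V₁−P₂V₂)/(n−1) = (578×35.3−261×63.5)/0.35 = 10800 J.

10800 J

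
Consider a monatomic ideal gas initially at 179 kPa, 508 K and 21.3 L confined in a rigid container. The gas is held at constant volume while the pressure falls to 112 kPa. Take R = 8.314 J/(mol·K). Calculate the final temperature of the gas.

318 K

Isochoric: V stays 21.3 L; P/T = const ⇒ T₂ = 318 K, P₂ = 112 kPa.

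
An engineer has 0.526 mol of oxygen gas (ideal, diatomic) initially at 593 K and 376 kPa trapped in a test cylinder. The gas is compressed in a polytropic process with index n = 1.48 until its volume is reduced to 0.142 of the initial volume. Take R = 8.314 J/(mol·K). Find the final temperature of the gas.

1510 K

V₁ = nRT₁/P₁ = 0.526×8.314×593/376 = 6.90 L.
Polytropic n=1.48: T₂ = T₁(V₁/V₂)^(n−1) = 593×(7.04)^0.48 = 1510 K; P₂ = P₁(V₁/V₂)^n = 6760 kPa.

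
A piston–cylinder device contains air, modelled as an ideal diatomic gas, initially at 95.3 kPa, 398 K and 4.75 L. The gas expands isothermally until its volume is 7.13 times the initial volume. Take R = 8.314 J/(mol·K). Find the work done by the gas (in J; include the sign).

n = P₁V₁/(RT₁) = 95.3×4.75/(8.314×398) = 0.137 mol.
Isothermal: T stays 398 K; PV = const ⇒ V₂ = 33.9 L, P₂ = 13.4 kPa.
W = nRT ln(V₂/V₁) = 0.137×8.314×398×ln(7.13) = 889 J.

889 J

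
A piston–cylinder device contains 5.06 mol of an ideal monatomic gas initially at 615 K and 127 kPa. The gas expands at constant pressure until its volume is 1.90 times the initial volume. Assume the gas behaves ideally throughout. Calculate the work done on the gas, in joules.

-23300 J

V₁ = nRT₁/P₁ = 5.06×8.314×615/127 = 204 L.
Isobaric: P stays 127 kPa; V/T = const ⇒ T₂ = 1170 K, V₂ = 387 L.
W = PΔV = 127×(387−204) kPa·L = 23300 J.
Work done on the gas = −W_by = -23300 J.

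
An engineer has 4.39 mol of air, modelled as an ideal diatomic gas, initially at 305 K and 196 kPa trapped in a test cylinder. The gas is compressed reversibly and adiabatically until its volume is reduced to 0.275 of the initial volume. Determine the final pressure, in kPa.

1190 kPa

V₁ = nRT₁/P₁ = 4.39×8.314×305/196 = 56.8 L.
Adiabatic: TV^(γ−1) = const ⇒ T₂ = 305×(3.64)^0.400 = 511 K; PV^γ = const ⇒ P₂ = 1190 kPa.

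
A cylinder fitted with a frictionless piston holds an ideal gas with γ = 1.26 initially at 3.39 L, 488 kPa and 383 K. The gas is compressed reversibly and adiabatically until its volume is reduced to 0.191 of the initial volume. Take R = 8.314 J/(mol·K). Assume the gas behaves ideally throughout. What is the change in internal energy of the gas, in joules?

3420 J

n = P₁V₁/(RT₁) = 488×3.39/(8.314×383) = 0.520 mol.
Adiabatic: TV^(γ−1) = const ⇒ T₂ = 383×(5.24)^0.260 = 589 K; PV^γ = const ⇒ P₂ = 3930 kPa.
For an ideal gas ΔU = nCvΔT with Cv = R/(γ−1) = 32.0 J/(mol·K).
ΔU = 0.520×32.0×(589−383) = 3420 J.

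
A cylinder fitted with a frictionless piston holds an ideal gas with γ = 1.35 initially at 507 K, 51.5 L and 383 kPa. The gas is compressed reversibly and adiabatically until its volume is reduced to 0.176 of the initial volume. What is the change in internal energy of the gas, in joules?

n = P₁V₁/(RT₁) = 383×51.5/(8.314×507) = 4.68 mol.
Adiabatic: TV^(γ−1) = const ⇒ T₂ = 507×(5.68)^0.350 = 931 K; PV^γ = const ⇒ P₂ = 4000 kPa.
For an ideal gas ΔU = nCvΔT with Cv = R/(γ−1) = 23.8 J/(mol·K).
ΔU = 4.68×23.8×(931−507) = 47200 J.

47200 J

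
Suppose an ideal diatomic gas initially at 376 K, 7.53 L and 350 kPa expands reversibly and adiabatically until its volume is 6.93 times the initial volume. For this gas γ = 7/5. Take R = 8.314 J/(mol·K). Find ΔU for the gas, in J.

n = P₁V₁/(RT₁) = 350×7.53/(8.314×376) = 0.843 mol.
Adiabatic: TV^(γ−1) = const ⇒ T₂ = 376×(0.144)^0.400 = 173 K; PV^γ = const ⇒ P₂ = 23.3 kPa.
For an ideal gas ΔU = nCvΔT with Cv = (5/2)R = 20.8 J/(mol·K).
ΔU = 0.843×20.8×(173−376) = -3550 J.

-3550 J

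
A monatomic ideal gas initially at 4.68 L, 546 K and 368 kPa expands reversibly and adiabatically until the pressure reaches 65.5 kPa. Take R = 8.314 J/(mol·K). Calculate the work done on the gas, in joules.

-1290 J

n = P₁V₁/(RT₁) = 368×4.68/(8.314×546) = 0.379 mol.
Adiabatic: T₂/T₁ = (P₂/P₁)^((γ−1)/γ) ⇒ T₂ = 546×(0.178)^0.400 = 274 K; V₂ = 13.2 L.
ΔU = nCvΔT = 0.379×12.5×(274−546) = -1290 J.
Q = 0 for an adiabatic process, so W = −ΔU = 1290 J.
Work done on the gas = −W_by = -1290 J.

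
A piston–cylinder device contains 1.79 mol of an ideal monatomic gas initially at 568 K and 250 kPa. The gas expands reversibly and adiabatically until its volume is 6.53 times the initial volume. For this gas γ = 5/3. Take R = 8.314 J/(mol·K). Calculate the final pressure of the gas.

11.0 kPa

V₁ = nRT₁/P₁ = 1.79×8.314×568/250 = 33.8 L.
Adiabatic: TV^(γ−1) = const ⇒ T₂ = 568×(0.153)^0.667 = 163 K; PV^γ = const ⇒ P₂ = 11.0 kPa.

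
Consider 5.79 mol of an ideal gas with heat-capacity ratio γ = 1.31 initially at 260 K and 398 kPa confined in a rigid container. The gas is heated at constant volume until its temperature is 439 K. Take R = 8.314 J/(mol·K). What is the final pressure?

672 kPa

V₁ = nRT₁/P₁ = 5.79×8.314×260/398 = 31.4 L.
Isochoric: V stays 31.4 L; P/T = const ⇒ T₂ = 439 K, P₂ = 672 kPa.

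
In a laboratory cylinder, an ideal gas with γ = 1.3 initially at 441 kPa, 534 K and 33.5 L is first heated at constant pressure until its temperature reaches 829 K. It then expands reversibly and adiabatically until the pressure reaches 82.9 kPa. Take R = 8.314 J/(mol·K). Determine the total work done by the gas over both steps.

n = P₁V₁/(RT₁) = 441×33.5/(8.314×534) = 3.33 mol.
Step 1 — Isobaric: P stays 441 kPa; V/T = const ⇒ T₂ = 829 K, V₂ = 52.0 L.
W = PΔV = 441×(52.0−33.5) kPa·L = 8160 J.
ΔU = nCvΔT = 3.33×27.7×(829−534) = 27200 J.
Q = ΔU + W = nCpΔT = 35400 J.
State after step 1: P = 441 kPa, V = 52.0 L, T = 829 K.
Step 2 — Adiabatic: T₂/T₁ = (P₂/P₁)^((γ−1)/γ) ⇒ T₂ = 829×(0.188)^0.231 = 564 K; V₂ = 188 L.
ΔU = nCvΔT = 3.33×27.7×(564−829) = -24500 J.
Q = 0 for an adiabatic process, so W = −ΔU = 24500 J.
Net over both steps: W = 32600 J, Q = 35400 J, ΔU = 2740 J.

32600 J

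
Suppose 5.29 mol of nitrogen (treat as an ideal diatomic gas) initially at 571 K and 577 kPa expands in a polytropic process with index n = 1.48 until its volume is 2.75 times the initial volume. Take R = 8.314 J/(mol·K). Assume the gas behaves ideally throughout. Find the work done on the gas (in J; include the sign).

V₁ = nRT₁/P₁ = 5.29×8.314×571/577 = 43.5 L.
Polytropic n=1.48: T₂ = T₁(V₁/V₂)^(n−1) = 571×(0.364)^0.48 = 351 K; P₂ = P₁(V₁/V₂)^n = 129 kPa.
W = (P₁V₁−P₂V₂)/(n−1) = (577×43.5−129×120)/0.48 = 20100 J.
Work done on the gas = −W_by = -20100 J.

-20100 J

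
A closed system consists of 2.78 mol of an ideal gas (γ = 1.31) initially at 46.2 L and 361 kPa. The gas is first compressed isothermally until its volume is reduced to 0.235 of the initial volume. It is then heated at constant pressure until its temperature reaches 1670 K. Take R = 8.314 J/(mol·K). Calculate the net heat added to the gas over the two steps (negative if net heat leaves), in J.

68500 J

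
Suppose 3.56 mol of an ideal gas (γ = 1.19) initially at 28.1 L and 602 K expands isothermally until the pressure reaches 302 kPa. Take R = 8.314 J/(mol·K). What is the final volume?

P₁ = nRT₁/V₁ = 3.56×8.314×602/28.1 = 634 kPa.
Isothermal: T stays 602 K; PV = const ⇒ V₂ = 59.0 L, P₂ = 302 kPa.

59.0 L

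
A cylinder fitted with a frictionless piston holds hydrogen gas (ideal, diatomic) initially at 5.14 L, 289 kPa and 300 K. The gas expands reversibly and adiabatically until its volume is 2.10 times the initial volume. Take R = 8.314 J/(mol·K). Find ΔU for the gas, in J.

n = P₁V₁/(RT₁) = 289×5.14/(8.314×300) = 0.596 mol.
Adiabatic: TV^(γ−1) = const ⇒ T₂ = 300×(0.476)^0.400 = 223 K; PV^γ = const ⇒ P₂ = 102 kPa.
For an ideal gas ΔU = nCvΔT with Cv = (5/2)R = 20.8 J/(mol·K).
ΔU = 0.596×20.8×(223−300) = -954 J.

-954 J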